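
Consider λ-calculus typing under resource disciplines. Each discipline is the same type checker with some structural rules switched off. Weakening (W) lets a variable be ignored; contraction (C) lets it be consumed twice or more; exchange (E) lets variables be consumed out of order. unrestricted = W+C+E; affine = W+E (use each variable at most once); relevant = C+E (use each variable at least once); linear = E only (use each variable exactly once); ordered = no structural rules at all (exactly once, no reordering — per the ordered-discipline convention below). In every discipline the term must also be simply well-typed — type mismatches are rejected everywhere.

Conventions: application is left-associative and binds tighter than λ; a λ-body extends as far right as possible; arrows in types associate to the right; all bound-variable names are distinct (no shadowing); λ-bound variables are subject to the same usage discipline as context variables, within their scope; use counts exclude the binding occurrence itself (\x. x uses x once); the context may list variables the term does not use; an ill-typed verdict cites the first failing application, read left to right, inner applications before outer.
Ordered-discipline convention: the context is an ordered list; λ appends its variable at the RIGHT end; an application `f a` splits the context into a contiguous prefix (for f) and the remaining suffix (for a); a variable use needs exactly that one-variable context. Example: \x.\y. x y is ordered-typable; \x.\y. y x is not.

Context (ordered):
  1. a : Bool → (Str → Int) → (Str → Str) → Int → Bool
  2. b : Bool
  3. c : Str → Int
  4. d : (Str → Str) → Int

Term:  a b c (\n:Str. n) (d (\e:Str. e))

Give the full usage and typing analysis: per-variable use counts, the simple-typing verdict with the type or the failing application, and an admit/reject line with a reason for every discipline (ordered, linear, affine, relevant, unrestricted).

use counts: a: 1×; b: 1×; c: 1×; d: 1×; n (bound): 1×; e (bound): 1×
use order (left to right): a, b, c, n, d, e
typing: well-typed at Bool
ordered: ✓ — a, b, c, d, n, e: once each, no exchange needed
linear: ✓ — single use per variable (a, b, c, d, n, e)
affine: ✓ — no duplicate uses among a, b, c, d, n, e
relevant: ✓ — none of a, b, c, d, n, e goes unused
unrestricted: ✓ — well-typed at Bool; no restrictions here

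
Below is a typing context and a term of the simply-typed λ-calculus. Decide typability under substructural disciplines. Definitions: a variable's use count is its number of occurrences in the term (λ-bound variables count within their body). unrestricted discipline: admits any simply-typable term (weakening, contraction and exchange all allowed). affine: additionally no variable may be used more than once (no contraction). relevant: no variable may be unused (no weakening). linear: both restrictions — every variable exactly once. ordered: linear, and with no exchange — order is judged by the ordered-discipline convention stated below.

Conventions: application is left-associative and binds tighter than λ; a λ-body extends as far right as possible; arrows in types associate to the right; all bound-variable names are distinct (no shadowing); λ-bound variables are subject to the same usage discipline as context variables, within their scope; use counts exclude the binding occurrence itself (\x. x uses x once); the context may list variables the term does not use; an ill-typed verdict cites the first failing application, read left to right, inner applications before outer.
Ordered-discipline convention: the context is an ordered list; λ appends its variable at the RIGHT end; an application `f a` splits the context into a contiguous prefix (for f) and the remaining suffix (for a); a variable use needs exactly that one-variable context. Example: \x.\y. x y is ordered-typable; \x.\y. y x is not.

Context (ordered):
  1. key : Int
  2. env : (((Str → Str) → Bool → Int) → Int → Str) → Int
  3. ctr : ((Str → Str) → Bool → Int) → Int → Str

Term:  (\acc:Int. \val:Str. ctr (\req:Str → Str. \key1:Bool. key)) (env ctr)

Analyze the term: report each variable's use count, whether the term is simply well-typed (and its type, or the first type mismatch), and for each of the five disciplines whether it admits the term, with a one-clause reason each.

use counts: key=1, env=1, ctr=2, acc (λ-bound)=0, val (λ-bound)=0, req (λ-bound)=0, key1 (λ-bound)=0
left-to-right use order: ctr, key, env, ctr
typing: ✓ — Str → Int → Str
ordered: ✗ — needs contraction — ctr ×2; unused: acc, val, req, key1 — weakening required
linear: ✗ — needs contraction — ctr ×2; unused: acc, val, req, key1 — weakening required
affine: ✗ — needs contraction — ctr ×2
relevant: ✗ — unused: acc, val, req, key1 — weakening required
unrestricted: ✓ — simply typable at Str → Int → Str; W, C, E all held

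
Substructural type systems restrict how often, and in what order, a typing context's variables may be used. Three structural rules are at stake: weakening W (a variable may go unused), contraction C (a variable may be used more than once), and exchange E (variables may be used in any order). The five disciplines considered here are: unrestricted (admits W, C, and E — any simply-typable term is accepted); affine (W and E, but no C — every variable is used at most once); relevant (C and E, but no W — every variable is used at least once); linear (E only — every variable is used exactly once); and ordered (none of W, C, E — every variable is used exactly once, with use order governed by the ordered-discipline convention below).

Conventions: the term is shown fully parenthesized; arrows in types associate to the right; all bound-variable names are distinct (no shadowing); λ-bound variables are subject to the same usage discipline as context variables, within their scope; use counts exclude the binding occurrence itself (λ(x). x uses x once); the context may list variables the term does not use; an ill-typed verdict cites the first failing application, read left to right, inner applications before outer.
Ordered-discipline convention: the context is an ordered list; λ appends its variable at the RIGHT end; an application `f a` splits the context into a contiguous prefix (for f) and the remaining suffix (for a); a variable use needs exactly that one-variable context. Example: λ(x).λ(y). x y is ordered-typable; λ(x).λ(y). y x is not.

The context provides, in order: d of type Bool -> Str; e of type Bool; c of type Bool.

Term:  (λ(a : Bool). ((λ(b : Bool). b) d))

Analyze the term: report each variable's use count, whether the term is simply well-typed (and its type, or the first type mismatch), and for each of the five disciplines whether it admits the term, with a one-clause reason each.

use counts: d: 1×, e: 0×, c: 0×, a (λ-bound): 0×, b (λ-bound): 1×
uses in reading order: b, d
typing: ill-typed: an application expects Bool but receives Bool -> Str
ordered: ✗ — fails simple typing
linear: ✗ — a type mismatch blocks all five
affine: ✗ — the type mismatch rejects it
relevant: ✗ — not simply typable
unrestricted: ✗ — fails simple typing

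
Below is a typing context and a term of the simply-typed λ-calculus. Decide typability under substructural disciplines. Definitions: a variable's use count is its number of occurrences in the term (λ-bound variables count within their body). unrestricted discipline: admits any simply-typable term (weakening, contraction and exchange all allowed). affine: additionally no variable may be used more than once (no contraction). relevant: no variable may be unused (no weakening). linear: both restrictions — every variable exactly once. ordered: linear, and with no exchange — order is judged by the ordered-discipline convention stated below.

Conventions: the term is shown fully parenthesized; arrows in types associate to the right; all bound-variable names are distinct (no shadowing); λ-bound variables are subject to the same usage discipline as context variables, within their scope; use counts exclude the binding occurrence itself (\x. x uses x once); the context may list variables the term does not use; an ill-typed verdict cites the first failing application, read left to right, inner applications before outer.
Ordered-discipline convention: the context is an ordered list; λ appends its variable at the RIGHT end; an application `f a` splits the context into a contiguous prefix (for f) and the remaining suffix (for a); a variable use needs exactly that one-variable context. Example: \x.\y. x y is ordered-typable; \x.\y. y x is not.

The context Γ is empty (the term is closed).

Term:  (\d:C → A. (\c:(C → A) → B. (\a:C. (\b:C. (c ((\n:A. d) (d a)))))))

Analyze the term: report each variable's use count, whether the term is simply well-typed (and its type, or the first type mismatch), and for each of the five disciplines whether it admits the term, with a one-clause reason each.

counts: d (λ-bound) ×2, c (λ-bound) ×1, a (λ-bound) ×1, b (λ-bound) ×0, n (λ-bound) ×0
order of uses: c, d, d, a
typing: well-typed at (C → A) → ((C → A) → B) → C → C → B
ordered: ✗, needs contraction — d ×2; b, n left unused
linear: ✗, needs contraction — d ×2; b, n left unused
affine: ✗, needs contraction — d ×2
relevant: ✗, b, n left unused
unrestricted: ✓, type-checks ((C → A) → ((C → A) → B) → C → C → B) and nothing is barred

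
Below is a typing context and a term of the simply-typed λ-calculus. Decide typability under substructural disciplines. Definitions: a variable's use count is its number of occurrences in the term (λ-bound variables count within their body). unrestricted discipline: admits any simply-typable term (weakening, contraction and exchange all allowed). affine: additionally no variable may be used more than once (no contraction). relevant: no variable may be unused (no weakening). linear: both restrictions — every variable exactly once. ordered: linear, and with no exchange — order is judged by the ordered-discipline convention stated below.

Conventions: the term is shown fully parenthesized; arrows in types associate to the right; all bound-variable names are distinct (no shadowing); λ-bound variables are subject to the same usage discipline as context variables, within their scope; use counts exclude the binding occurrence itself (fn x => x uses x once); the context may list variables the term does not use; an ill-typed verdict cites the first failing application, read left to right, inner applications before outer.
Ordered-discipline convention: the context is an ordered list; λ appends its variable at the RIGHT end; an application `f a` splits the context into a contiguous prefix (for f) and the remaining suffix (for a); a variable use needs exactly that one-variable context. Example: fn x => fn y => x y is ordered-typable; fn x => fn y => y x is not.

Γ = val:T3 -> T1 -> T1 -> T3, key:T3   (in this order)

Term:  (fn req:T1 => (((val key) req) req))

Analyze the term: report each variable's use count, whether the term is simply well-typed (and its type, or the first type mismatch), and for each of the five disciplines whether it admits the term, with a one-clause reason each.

variable uses: val ×1; key ×1; req [bound] ×2
use order (left to right): val, key, req, req
typing: well-typed — term : T1 -> T3
ordered: ✗, needs contraction — req ×2
linear: ✗, needs contraction — req ×2
affine: ✗, needs contraction — req ×2
relevant: ✓, every one of val, key, req appears
unrestricted: ✓, typability at T1 -> T3 is all that's needed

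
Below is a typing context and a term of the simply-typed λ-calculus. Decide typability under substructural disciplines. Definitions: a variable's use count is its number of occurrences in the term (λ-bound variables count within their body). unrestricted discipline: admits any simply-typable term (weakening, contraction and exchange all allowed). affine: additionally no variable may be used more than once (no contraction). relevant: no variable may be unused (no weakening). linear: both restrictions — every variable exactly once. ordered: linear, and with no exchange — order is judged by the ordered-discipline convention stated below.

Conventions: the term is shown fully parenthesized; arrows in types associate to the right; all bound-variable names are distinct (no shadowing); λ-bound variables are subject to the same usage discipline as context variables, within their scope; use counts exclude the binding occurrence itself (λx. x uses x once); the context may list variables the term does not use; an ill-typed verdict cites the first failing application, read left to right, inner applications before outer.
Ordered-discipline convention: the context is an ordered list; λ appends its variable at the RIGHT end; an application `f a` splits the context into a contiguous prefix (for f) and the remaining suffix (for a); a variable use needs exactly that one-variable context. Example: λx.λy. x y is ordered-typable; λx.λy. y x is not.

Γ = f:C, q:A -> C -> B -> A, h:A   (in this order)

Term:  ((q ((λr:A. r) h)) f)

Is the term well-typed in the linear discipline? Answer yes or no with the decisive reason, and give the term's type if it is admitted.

yes — exactly-once usage across f, q, h, r; term : B -> A
use counts: f: 1; q: 1; h: 1; r [bound]: 1
use order (left to right): q, r, h, f
typing: ✓ — B -> A
all disciplines: ordered ✗ | linear ✓ | affine ✓ | relevant ✓ | unrestricted ✓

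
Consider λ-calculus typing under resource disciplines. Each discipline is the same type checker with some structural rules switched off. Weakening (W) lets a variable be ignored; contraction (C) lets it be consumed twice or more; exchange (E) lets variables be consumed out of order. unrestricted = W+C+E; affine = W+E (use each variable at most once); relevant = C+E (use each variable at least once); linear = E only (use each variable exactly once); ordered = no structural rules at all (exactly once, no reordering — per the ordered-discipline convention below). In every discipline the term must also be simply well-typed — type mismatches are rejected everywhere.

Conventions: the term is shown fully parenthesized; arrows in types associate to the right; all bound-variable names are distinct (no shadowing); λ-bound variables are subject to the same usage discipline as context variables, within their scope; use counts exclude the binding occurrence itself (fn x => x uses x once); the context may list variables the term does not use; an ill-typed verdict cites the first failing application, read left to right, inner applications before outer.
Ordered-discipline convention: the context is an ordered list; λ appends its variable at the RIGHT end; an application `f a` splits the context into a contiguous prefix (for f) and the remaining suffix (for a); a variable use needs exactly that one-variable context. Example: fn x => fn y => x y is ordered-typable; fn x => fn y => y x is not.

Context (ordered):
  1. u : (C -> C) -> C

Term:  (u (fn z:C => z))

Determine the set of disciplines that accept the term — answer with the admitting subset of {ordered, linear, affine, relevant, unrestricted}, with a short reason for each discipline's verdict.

admitting disciplines: ordered, linear, affine, relevant, unrestricted
use counts: u ×1; z [bound] ×1
use order (left to right): u, z
typing: the term checks, with type C
ordered ✓ (one use each (u, z); ordered split holds)
linear ✓ (exactly-once usage across u, z)
affine ✓ (none of u, z used more than once)
relevant ✓ (every one of u, z appears)
unrestricted ✓ (type-checks (C) and nothing is barred)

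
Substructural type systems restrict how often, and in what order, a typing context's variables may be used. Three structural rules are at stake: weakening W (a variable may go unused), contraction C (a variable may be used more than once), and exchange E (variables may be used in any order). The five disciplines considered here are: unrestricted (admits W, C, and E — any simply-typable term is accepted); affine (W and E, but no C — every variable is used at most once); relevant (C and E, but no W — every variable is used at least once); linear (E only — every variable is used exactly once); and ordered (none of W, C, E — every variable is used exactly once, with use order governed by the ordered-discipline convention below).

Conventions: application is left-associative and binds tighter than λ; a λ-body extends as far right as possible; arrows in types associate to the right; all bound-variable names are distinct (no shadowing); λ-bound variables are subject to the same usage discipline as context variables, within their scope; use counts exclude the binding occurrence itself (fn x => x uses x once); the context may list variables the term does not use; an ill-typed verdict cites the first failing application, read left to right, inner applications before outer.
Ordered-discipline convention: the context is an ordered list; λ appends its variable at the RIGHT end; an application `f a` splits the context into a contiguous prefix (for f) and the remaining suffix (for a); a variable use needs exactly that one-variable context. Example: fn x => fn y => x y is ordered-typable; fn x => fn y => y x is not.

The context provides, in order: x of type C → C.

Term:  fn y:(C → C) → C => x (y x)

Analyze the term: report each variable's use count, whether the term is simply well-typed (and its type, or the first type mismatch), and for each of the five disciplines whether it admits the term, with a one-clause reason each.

usage: x=2, y (λ-bound)=1
uses in reading order: x, y, x
typing: well-typed at ((C → C) → C) → C
ordered: ✗, uses contraction: x ×2
linear: ✗, uses contraction: x ×2
affine: ✗, uses contraction: x ×2
relevant: ✓, none of x, y goes unused
unrestricted: ✓, well-typed at ((C → C) → C) → C; no restrictions here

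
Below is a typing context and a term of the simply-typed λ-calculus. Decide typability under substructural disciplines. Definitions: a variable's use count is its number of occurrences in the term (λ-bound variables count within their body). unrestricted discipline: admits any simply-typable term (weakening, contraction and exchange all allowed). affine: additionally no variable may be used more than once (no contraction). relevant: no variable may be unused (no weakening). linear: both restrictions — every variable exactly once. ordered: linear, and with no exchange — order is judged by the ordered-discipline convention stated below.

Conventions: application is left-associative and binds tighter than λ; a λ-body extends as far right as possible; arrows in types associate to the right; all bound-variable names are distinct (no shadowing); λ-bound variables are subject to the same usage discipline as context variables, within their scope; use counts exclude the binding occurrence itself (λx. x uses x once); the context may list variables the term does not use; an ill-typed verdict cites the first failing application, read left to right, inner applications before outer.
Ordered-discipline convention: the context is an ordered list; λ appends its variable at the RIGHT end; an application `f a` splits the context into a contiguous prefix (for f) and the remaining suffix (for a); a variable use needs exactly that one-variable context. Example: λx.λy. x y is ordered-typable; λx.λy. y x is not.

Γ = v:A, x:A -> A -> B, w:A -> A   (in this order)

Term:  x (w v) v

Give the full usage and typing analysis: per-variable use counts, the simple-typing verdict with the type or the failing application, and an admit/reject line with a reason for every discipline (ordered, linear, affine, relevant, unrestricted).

use counts: v: 2×, x: 1×, w: 1×
uses in reading order: x, w, v, v
typing: the term checks, with type B
ordered: ✗ — uses contraction: v ×2
linear: ✗ — uses contraction: v ×2
affine: ✗ — uses contraction: v ×2
relevant: ✓ — every one of v, x, w appears
unrestricted: ✓ — well-typed at B; no restrictions here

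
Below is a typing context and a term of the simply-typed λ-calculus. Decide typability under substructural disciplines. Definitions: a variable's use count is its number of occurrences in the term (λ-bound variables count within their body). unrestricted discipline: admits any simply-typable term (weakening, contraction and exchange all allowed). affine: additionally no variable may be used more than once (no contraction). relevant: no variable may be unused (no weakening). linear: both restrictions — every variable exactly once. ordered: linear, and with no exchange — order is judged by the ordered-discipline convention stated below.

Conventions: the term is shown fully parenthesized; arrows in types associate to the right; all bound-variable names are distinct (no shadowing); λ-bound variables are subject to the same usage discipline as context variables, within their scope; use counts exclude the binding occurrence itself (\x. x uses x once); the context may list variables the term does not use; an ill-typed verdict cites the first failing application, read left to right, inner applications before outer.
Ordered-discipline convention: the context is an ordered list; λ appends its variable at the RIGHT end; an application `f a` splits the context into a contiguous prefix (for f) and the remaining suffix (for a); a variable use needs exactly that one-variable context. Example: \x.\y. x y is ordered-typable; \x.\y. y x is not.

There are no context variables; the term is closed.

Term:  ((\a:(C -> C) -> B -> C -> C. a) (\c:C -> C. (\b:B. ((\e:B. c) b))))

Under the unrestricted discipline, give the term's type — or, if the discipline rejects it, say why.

term : (C -> C) -> B -> C -> C
use counts: a (bound)=1, c (bound)=1, b (bound)=1, e (bound)=0
order of uses: a, c, b
typing: well-typed at (C -> C) -> B -> C -> C
per-discipline verdicts: ordered ✗, linear ✗, affine ✓, relevant ✗, unrestricted ✓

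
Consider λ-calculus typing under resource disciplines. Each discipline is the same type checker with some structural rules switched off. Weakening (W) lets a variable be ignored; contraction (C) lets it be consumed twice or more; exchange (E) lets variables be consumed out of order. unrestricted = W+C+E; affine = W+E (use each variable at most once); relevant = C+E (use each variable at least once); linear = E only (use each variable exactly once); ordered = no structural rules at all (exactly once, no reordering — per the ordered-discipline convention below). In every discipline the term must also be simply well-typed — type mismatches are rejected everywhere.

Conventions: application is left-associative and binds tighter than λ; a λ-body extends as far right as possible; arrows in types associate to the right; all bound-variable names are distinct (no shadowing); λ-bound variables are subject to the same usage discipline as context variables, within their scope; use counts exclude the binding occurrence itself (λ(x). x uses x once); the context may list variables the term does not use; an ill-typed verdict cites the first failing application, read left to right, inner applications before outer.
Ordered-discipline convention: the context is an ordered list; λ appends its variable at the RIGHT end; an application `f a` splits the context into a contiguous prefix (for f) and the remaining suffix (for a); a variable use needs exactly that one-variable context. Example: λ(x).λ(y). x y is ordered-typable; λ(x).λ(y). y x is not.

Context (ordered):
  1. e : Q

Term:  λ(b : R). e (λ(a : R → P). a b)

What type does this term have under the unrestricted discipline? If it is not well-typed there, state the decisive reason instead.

not well-typed under unrestricted — a type mismatch blocks all five
variable uses: e=1, b (λ-bound)=1, a (λ-bound)=1
uses in reading order: e, a, b
typing: ill-typed: applying a non-function (Q)
across the five disciplines: ordered ✗ · linear ✗ · affine ✗ · relevant ✗ · unrestricted ✗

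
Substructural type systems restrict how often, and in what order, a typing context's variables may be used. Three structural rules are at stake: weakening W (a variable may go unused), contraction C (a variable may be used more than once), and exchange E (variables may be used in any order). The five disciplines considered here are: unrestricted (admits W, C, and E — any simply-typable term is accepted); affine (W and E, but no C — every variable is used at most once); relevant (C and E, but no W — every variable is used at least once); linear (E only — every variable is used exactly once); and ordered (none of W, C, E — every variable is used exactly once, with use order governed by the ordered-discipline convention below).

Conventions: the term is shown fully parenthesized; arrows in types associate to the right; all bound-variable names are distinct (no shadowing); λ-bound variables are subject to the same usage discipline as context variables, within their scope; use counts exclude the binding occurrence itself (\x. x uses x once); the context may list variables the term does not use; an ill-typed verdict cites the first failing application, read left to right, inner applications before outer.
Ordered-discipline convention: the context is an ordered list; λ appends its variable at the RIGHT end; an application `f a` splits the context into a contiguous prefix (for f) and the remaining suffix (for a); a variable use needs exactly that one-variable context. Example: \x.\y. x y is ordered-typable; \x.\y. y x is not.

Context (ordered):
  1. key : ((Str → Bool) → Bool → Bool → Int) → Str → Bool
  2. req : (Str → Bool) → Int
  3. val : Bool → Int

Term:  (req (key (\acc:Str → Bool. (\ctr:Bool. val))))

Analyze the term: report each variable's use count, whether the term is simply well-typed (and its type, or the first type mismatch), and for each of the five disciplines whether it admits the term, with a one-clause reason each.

use counts: key: 1; req: 1; val: 1; acc [bound]: 0; ctr [bound]: 0
uses in reading order: req, key, val
typing: ✓ — Int
ordered ✗ (unused: acc, ctr — weakening required)
linear ✗ (unused: acc, ctr — weakening required)
affine ✓ (no duplicate uses among key, req, val, acc, ctr)
relevant ✗ (unused: acc, ctr — weakening required)
unrestricted ✓ (typability at Int is all that's needed)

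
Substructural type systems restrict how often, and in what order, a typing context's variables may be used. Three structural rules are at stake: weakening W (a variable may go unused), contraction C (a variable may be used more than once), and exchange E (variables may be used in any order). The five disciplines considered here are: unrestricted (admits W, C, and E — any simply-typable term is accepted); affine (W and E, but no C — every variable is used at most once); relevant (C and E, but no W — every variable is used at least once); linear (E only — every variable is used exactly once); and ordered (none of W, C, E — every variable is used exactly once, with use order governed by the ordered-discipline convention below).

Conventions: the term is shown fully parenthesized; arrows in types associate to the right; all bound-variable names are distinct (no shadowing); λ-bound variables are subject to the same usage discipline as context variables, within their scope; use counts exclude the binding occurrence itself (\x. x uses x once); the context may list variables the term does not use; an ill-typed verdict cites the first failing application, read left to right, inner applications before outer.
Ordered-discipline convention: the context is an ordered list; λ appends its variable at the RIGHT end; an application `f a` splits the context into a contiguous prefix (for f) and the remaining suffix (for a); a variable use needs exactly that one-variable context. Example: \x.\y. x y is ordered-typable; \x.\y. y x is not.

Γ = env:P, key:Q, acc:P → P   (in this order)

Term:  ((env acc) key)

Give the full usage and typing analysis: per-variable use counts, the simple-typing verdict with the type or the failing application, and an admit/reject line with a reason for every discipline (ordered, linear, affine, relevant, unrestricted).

counts: env=1, key=1, acc=1
left-to-right use order: env, acc, key
typing: ill-typed: applying a non-function (P)
ordered ✗ (not simply typable)
linear ✗ (fails simple typing)
affine ✗ (a type mismatch blocks all five)
relevant ✗ (the type mismatch rejects it)
unrestricted ✗ (not simply typable)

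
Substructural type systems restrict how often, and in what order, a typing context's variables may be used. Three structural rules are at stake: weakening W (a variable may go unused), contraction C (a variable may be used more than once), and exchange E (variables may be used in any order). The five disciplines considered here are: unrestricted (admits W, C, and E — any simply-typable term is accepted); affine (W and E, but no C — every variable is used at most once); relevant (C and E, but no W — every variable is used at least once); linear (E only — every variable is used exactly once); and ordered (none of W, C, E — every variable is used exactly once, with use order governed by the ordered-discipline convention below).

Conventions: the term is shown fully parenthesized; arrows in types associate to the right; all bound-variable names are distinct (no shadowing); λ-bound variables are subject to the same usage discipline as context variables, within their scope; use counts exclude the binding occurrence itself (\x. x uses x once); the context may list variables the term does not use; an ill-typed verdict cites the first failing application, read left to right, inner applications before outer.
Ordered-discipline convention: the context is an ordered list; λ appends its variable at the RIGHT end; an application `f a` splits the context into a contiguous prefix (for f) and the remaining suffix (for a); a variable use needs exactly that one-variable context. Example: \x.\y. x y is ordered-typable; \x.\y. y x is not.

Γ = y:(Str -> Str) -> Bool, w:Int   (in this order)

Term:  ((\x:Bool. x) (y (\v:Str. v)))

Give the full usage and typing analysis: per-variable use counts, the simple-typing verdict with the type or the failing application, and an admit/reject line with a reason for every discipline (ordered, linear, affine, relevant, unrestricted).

use counts: y: 1×, w: 0×, x [bound]: 1×, v [bound]: 1×
uses in reading order: x, y, v
typing: well-typed — term : Bool
ordered ✗ (unused: w — weakening required)
linear ✗ (unused: w — weakening required)
affine ✓ (at most one use each (y, w, x, v))
relevant ✗ (unused: w — weakening required)
unrestricted ✓ (well-typed at Bool; no restrictions here)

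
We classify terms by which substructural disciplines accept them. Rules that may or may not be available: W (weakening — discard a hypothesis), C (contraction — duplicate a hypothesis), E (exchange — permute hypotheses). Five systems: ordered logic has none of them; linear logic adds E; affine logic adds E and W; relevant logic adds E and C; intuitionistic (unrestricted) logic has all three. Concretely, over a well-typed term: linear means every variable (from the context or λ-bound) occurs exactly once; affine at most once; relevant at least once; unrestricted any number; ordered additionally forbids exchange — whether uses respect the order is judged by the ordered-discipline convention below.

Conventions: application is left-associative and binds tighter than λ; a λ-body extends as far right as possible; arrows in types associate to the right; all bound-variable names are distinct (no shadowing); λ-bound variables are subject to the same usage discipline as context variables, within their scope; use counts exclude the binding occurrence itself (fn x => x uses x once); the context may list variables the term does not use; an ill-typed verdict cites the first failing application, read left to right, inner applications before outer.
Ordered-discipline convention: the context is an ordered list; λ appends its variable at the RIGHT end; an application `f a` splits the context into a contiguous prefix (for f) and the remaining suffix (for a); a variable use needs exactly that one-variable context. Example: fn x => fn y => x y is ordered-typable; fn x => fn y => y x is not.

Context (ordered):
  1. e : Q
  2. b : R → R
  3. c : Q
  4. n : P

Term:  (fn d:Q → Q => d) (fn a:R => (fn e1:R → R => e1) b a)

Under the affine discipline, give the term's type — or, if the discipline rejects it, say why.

not well-typed under affine — the type mismatch rejects it
counts: e: 0, b: 1, c: 0, n: 0, d (bound): 1, a (bound): 1, e1 (bound): 1
order of uses: d, e1, b, a
typing: ill-typed: an argument R → R mismatches the expected Q → Q
summary: ordered ✗ · linear ✗ · affine ✗ · relevant ✗ · unrestricted ✗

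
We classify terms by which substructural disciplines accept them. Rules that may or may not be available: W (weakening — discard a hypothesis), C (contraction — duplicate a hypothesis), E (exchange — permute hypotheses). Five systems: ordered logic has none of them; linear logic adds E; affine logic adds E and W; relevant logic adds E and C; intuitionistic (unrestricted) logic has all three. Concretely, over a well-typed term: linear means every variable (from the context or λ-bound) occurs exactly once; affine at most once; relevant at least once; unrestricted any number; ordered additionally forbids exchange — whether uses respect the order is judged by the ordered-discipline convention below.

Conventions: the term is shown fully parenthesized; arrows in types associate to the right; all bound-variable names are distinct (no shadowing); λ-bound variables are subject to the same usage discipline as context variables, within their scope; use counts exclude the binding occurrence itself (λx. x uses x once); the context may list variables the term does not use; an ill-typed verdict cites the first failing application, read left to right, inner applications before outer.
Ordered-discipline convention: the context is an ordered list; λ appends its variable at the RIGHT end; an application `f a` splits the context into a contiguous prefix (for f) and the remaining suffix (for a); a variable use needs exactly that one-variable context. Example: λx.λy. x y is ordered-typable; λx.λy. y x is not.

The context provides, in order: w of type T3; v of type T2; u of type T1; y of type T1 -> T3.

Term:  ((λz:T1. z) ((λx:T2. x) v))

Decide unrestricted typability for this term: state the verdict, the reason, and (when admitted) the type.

no — fails simple typing
variable uses: w=0; v=1; u=0; y=0; z (λ-bound)=1; x (λ-bound)=1
uses in reading order: z, x, v
typing: ill-typed: an argument T2 mismatches the expected T1
across the five disciplines: ordered ✗ | linear ✗ | affine ✗ | relevant ✗ | unrestricted ✗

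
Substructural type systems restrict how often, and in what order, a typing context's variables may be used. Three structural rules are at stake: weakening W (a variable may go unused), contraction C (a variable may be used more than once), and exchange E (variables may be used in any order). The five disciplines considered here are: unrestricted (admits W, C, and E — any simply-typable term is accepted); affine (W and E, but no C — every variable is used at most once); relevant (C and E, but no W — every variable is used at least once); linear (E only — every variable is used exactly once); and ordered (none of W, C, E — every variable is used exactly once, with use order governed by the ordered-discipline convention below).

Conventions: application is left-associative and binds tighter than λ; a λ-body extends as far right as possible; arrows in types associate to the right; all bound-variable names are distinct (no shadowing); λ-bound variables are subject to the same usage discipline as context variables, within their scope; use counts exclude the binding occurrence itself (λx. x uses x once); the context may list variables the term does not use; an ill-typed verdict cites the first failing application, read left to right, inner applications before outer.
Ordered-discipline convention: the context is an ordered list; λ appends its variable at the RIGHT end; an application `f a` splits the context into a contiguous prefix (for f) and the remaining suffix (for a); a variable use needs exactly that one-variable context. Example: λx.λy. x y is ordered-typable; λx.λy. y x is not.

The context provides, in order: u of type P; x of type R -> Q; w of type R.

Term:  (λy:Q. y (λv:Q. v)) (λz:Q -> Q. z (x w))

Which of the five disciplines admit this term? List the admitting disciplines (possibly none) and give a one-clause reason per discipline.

accepted by: none
use counts: u: 0×, x: 1×, w: 1×, y (bound): 1×, v (bound): 1×, z (bound): 1×
left-to-right use order: y, v, z, x, w
typing: ill-typed: applying a non-function (Q)
ordered: ✗, a type mismatch blocks all five
linear: ✗, the type mismatch rejects it
affine: ✗, not simply typable
relevant: ✗, fails simple typing
unrestricted: ✗, a type mismatch blocks all five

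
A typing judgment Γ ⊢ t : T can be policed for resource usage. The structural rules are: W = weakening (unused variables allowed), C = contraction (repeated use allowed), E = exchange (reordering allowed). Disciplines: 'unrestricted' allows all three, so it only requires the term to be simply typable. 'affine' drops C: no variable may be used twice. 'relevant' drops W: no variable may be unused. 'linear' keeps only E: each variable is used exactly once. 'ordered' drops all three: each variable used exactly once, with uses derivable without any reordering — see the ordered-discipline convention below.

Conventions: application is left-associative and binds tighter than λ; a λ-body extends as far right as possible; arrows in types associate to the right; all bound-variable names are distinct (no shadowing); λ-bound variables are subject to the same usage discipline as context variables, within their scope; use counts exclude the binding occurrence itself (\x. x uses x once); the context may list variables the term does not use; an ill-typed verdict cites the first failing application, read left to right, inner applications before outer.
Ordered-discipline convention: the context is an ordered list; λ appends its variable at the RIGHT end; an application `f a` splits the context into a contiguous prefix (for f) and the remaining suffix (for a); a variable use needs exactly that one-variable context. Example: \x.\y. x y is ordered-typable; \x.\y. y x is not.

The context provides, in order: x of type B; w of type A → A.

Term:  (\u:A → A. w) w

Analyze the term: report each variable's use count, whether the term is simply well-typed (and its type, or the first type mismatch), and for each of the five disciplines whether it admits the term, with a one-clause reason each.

variable uses: x=0, w=2, u (λ-bound)=0
order of uses: w, w
typing: well-typed — term : A → A
ordered: ✗ — repeated use of w ×2; needs weakening: x, u unused
linear: ✗ — repeated use of w ×2; needs weakening: x, u unused
affine: ✗ — repeated use of w ×2
relevant: ✗ — needs weakening: x, u unused
unrestricted: ✓ — well-typed at A → A; no restrictions here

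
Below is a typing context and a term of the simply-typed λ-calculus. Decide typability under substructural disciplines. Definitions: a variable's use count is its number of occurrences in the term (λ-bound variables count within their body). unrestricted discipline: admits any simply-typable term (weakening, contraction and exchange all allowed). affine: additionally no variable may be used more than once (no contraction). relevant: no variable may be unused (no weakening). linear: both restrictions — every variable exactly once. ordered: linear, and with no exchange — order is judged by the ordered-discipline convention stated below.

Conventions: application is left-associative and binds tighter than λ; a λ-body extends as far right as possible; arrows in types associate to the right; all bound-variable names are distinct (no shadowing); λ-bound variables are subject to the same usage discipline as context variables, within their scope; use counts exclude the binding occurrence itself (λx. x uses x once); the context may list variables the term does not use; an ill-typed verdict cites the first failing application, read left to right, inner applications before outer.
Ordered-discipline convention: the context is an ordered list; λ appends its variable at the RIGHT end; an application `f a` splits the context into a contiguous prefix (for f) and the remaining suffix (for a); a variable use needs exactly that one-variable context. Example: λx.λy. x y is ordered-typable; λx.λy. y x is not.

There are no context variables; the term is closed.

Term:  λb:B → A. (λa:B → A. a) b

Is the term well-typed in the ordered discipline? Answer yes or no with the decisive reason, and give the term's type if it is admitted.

yes — single-use (b, a), ordered derivation ok; term : (B → A) → B → A
variable uses: b (bound): 1×, a (bound): 1×
left-to-right use order: a, b
typing: the term checks, with type (B → A) → B → A
across the five disciplines: ordered ✓ · linear ✓ · affine ✓ · relevant ✓ · unrestricted ✓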